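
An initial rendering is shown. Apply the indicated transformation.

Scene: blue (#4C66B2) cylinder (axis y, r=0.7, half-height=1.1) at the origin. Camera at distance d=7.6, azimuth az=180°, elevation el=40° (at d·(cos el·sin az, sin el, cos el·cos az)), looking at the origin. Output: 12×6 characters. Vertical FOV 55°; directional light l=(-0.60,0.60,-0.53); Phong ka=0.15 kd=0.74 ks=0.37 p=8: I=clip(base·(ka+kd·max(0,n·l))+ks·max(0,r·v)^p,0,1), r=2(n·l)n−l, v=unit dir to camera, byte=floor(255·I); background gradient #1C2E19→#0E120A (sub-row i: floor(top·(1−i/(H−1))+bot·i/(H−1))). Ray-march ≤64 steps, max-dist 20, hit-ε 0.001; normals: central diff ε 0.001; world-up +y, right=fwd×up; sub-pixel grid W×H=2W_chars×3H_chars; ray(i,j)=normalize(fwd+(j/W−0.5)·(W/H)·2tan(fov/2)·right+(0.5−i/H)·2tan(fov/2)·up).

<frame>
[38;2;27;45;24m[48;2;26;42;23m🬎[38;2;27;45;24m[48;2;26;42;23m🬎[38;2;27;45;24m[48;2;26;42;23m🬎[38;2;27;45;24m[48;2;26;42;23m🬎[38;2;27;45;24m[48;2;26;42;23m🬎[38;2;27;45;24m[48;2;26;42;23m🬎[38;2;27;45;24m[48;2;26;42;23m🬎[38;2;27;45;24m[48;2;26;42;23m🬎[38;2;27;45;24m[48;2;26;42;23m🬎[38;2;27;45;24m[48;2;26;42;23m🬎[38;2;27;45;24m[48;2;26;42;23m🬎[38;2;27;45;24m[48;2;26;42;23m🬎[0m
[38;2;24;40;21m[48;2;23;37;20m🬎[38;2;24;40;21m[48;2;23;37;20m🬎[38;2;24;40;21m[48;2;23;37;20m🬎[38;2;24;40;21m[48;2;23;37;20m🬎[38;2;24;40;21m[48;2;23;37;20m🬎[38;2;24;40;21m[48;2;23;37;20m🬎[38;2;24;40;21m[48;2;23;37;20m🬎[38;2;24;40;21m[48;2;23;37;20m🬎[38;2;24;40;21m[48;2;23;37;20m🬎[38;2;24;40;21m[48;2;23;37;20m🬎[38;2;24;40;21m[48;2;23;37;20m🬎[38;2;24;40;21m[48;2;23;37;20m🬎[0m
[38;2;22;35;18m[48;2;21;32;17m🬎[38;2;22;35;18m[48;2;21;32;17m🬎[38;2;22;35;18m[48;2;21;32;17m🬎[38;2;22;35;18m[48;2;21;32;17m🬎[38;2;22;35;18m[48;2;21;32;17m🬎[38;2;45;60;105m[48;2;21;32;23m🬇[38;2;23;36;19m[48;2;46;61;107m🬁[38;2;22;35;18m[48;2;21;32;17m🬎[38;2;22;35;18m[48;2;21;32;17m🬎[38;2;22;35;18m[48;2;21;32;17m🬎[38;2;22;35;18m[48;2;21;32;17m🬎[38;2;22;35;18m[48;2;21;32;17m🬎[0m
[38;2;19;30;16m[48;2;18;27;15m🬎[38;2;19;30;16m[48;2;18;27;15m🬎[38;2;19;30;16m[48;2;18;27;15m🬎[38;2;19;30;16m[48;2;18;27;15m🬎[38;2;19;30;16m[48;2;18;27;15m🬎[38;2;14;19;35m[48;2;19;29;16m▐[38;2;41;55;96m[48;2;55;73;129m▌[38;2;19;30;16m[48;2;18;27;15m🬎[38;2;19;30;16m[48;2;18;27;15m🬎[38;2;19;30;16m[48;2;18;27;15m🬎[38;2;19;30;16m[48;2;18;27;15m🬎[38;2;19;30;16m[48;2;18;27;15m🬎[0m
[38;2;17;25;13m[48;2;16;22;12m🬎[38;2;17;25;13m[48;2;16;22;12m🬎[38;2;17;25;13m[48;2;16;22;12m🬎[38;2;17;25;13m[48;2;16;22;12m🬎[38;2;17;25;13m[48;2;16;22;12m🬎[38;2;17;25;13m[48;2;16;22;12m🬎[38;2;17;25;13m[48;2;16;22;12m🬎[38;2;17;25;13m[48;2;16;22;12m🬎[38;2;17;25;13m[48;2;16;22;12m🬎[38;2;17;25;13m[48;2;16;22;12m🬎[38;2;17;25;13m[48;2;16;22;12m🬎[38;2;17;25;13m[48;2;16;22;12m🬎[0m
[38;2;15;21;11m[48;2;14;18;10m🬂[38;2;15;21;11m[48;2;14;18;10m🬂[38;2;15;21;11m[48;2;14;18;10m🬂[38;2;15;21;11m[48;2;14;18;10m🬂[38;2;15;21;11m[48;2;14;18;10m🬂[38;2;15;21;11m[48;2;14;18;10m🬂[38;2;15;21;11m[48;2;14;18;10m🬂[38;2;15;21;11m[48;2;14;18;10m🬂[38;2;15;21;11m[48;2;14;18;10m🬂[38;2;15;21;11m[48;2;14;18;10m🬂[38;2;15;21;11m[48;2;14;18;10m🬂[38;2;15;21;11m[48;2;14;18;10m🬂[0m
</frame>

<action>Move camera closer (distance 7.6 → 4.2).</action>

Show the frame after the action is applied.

<frame>
[38;2;27;45;24m[48;2;26;42;23m🬎[38;2;27;45;24m[48;2;26;42;23m🬎[38;2;27;45;24m[48;2;26;42;23m🬎[38;2;27;45;24m[48;2;26;42;23m🬎[38;2;27;45;24m[48;2;26;42;23m🬎[38;2;27;45;24m[48;2;26;42;23m🬎[38;2;27;45;24m[48;2;26;42;23m🬎[38;2;27;45;24m[48;2;26;42;23m🬎[38;2;27;45;24m[48;2;26;42;23m🬎[38;2;27;45;24m[48;2;26;42;23m🬎[38;2;27;45;24m[48;2;26;42;23m🬎[38;2;27;45;24m[48;2;26;42;23m🬎[0m
[38;2;24;40;21m[48;2;23;37;20m🬎[38;2;24;40;21m[48;2;23;37;20m🬎[38;2;24;40;21m[48;2;23;37;20m🬎[38;2;24;40;21m[48;2;23;37;20m🬎[38;2;24;39;21m[48;2;45;60;105m🬝[38;2;25;41;22m[48;2;45;60;105m🬂[38;2;25;41;22m[48;2;45;60;105m🬂[38;2;45;60;105m[48;2;24;40;21m🬱[38;2;24;40;21m[48;2;23;37;20m🬎[38;2;24;40;21m[48;2;23;37;20m🬎[38;2;24;40;21m[48;2;23;37;20m🬎[38;2;24;40;21m[48;2;23;37;20m🬎[0m
[38;2;22;35;18m[48;2;21;32;17m🬎[38;2;22;35;18m[48;2;21;32;17m🬎[38;2;22;35;18m[48;2;21;32;17m🬎[38;2;22;35;18m[48;2;21;32;17m🬎[38;2;22;34;18m[48;2;11;15;26m▌[38;2;40;54;94m[48;2;22;30;53m🬊[38;2;41;55;96m[48;2;46;62;109m🬓[38;2;45;60;105m[48;2;54;73;129m🬀[38;2;22;35;18m[48;2;21;32;17m🬎[38;2;22;35;18m[48;2;21;32;17m🬎[38;2;22;35;18m[48;2;21;32;17m🬎[38;2;22;35;18m[48;2;21;32;17m🬎[0m
[38;2;19;30;16m[48;2;18;27;15m🬎[38;2;19;30;16m[48;2;18;27;15m🬎[38;2;19;30;16m[48;2;18;27;15m🬎[38;2;19;30;16m[48;2;18;27;15m🬎[38;2;19;30;16m[48;2;18;27;15m🬎[38;2;29;40;70m[48;2;14;19;34m▐[38;2;41;55;96m[48;2;49;66;116m▌[38;2;55;74;129m[48;2;19;29;16m▌[38;2;19;30;16m[48;2;18;27;15m🬎[38;2;19;30;16m[48;2;18;27;15m🬎[38;2;19;30;16m[48;2;18;27;15m🬎[38;2;19;30;16m[48;2;18;27;15m🬎[0m
[38;2;17;25;13m[48;2;16;22;12m🬎[38;2;17;25;13m[48;2;16;22;12m🬎[38;2;17;25;13m[48;2;16;22;12m🬎[38;2;17;25;13m[48;2;16;22;12m🬎[38;2;17;25;13m[48;2;16;22;12m🬎[38;2;27;37;66m[48;2;13;18;19m🬉[38;2;44;60;105m[48;2;16;22;12m🬝[38;2;56;75;131m[48;2;16;23;12m🬄[38;2;17;25;13m[48;2;16;22;12m🬎[38;2;17;25;13m[48;2;16;22;12m🬎[38;2;17;25;13m[48;2;16;22;12m🬎[38;2;17;25;13m[48;2;16;22;12m🬎[0m
[38;2;15;21;11m[48;2;14;18;10m🬂[38;2;15;21;11m[48;2;14;18;10m🬂[38;2;15;21;11m[48;2;14;18;10m🬂[38;2;15;21;11m[48;2;14;18;10m🬂[38;2;15;21;11m[48;2;14;18;10m🬂[38;2;15;21;11m[48;2;14;18;10m🬂[38;2;15;21;11m[48;2;14;18;10m🬂[38;2;15;21;11m[48;2;14;18;10m🬂[38;2;15;21;11m[48;2;14;18;10m🬂[38;2;15;21;11m[48;2;14;18;10m🬂[38;2;15;21;11m[48;2;14;18;10m🬂[38;2;15;21;11m[48;2;14;18;10m🬂[0m
</frame>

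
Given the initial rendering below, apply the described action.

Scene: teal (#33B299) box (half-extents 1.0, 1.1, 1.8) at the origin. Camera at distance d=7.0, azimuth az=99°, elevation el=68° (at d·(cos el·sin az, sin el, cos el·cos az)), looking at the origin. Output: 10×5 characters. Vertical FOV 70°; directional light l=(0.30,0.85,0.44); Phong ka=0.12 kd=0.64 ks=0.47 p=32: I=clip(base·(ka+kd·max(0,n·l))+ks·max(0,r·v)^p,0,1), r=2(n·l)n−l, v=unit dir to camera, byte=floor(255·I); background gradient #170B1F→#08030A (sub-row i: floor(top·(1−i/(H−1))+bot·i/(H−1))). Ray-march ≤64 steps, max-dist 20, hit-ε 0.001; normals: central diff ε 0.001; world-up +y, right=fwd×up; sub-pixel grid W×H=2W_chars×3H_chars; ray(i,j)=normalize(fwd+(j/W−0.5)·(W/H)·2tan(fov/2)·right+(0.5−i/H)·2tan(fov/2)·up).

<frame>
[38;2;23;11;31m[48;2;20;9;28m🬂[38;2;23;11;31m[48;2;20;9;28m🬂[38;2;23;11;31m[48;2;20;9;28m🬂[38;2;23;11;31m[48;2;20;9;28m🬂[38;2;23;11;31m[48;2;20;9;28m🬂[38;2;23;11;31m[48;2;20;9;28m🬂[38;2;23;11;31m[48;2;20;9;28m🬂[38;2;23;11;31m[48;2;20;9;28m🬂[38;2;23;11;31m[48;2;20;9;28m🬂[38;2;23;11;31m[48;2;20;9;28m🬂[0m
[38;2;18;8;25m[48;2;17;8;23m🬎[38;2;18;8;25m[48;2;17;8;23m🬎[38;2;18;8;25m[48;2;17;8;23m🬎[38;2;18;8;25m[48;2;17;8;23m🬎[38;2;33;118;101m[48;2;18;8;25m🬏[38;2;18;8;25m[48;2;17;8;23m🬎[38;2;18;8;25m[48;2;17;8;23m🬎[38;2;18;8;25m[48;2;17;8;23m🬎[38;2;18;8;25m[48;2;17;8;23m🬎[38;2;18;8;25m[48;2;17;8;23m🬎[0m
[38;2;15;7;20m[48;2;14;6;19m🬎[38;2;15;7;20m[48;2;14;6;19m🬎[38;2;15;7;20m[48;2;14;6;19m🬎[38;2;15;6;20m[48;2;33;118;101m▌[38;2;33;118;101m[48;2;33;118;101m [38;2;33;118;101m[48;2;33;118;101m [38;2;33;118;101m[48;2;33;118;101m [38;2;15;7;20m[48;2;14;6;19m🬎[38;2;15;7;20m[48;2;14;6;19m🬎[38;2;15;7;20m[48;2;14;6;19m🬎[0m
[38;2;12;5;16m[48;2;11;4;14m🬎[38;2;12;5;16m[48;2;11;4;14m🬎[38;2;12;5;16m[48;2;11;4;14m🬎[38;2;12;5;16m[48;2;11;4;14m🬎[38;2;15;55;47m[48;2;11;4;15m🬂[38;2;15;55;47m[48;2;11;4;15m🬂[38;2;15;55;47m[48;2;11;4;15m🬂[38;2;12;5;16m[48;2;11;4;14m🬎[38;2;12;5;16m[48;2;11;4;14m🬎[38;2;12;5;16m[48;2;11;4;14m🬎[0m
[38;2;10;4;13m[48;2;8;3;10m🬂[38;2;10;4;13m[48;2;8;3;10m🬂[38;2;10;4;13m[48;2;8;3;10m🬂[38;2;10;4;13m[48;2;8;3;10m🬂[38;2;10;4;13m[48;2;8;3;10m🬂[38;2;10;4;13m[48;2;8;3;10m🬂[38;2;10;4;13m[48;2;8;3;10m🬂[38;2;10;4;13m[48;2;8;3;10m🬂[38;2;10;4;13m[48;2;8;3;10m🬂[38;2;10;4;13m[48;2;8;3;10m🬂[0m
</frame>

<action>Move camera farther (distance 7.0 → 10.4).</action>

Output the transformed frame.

<frame>
[38;2;23;11;31m[48;2;20;9;28m🬂[38;2;23;11;31m[48;2;20;9;28m🬂[38;2;23;11;31m[48;2;20;9;28m🬂[38;2;23;11;31m[48;2;20;9;28m🬂[38;2;23;11;31m[48;2;20;9;28m🬂[38;2;23;11;31m[48;2;20;9;28m🬂[38;2;23;11;31m[48;2;20;9;28m🬂[38;2;23;11;31m[48;2;20;9;28m🬂[38;2;23;11;31m[48;2;20;9;28m🬂[38;2;23;11;31m[48;2;20;9;28m🬂[0m
[38;2;18;8;25m[48;2;17;8;23m🬎[38;2;18;8;25m[48;2;17;8;23m🬎[38;2;18;8;25m[48;2;17;8;23m🬎[38;2;18;8;25m[48;2;17;8;23m🬎[38;2;18;8;25m[48;2;17;8;23m🬎[38;2;18;8;25m[48;2;17;8;23m🬎[38;2;18;8;25m[48;2;17;8;23m🬎[38;2;18;8;25m[48;2;17;8;23m🬎[38;2;18;8;25m[48;2;17;8;23m🬎[38;2;18;8;25m[48;2;17;8;23m🬎[0m
[38;2;15;7;20m[48;2;14;6;19m🬎[38;2;15;7;20m[48;2;14;6;19m🬎[38;2;15;7;20m[48;2;14;6;19m🬎[38;2;15;7;20m[48;2;14;6;19m🬎[38;2;15;39;38m[48;2;33;118;101m🬮[38;2;16;7;21m[48;2;33;118;101m🬂[38;2;33;118;101m[48;2;15;6;20m🬃[38;2;15;7;20m[48;2;14;6;19m🬎[38;2;15;7;20m[48;2;14;6;19m🬎[38;2;15;7;20m[48;2;14;6;19m🬎[0m
[38;2;12;5;16m[48;2;11;4;14m🬎[38;2;12;5;16m[48;2;11;4;14m🬎[38;2;12;5;16m[48;2;11;4;14m🬎[38;2;12;5;16m[48;2;11;4;14m🬎[38;2;12;5;16m[48;2;11;4;14m🬎[38;2;12;5;16m[48;2;11;4;14m🬎[38;2;12;5;16m[48;2;11;4;14m🬎[38;2;12;5;16m[48;2;11;4;14m🬎[38;2;12;5;16m[48;2;11;4;14m🬎[38;2;12;5;16m[48;2;11;4;14m🬎[0m
[38;2;10;4;13m[48;2;8;3;10m🬂[38;2;10;4;13m[48;2;8;3;10m🬂[38;2;10;4;13m[48;2;8;3;10m🬂[38;2;10;4;13m[48;2;8;3;10m🬂[38;2;10;4;13m[48;2;8;3;10m🬂[38;2;10;4;13m[48;2;8;3;10m🬂[38;2;10;4;13m[48;2;8;3;10m🬂[38;2;10;4;13m[48;2;8;3;10m🬂[38;2;10;4;13m[48;2;8;3;10m🬂[38;2;10;4;13m[48;2;8;3;10m🬂[0m
</frame>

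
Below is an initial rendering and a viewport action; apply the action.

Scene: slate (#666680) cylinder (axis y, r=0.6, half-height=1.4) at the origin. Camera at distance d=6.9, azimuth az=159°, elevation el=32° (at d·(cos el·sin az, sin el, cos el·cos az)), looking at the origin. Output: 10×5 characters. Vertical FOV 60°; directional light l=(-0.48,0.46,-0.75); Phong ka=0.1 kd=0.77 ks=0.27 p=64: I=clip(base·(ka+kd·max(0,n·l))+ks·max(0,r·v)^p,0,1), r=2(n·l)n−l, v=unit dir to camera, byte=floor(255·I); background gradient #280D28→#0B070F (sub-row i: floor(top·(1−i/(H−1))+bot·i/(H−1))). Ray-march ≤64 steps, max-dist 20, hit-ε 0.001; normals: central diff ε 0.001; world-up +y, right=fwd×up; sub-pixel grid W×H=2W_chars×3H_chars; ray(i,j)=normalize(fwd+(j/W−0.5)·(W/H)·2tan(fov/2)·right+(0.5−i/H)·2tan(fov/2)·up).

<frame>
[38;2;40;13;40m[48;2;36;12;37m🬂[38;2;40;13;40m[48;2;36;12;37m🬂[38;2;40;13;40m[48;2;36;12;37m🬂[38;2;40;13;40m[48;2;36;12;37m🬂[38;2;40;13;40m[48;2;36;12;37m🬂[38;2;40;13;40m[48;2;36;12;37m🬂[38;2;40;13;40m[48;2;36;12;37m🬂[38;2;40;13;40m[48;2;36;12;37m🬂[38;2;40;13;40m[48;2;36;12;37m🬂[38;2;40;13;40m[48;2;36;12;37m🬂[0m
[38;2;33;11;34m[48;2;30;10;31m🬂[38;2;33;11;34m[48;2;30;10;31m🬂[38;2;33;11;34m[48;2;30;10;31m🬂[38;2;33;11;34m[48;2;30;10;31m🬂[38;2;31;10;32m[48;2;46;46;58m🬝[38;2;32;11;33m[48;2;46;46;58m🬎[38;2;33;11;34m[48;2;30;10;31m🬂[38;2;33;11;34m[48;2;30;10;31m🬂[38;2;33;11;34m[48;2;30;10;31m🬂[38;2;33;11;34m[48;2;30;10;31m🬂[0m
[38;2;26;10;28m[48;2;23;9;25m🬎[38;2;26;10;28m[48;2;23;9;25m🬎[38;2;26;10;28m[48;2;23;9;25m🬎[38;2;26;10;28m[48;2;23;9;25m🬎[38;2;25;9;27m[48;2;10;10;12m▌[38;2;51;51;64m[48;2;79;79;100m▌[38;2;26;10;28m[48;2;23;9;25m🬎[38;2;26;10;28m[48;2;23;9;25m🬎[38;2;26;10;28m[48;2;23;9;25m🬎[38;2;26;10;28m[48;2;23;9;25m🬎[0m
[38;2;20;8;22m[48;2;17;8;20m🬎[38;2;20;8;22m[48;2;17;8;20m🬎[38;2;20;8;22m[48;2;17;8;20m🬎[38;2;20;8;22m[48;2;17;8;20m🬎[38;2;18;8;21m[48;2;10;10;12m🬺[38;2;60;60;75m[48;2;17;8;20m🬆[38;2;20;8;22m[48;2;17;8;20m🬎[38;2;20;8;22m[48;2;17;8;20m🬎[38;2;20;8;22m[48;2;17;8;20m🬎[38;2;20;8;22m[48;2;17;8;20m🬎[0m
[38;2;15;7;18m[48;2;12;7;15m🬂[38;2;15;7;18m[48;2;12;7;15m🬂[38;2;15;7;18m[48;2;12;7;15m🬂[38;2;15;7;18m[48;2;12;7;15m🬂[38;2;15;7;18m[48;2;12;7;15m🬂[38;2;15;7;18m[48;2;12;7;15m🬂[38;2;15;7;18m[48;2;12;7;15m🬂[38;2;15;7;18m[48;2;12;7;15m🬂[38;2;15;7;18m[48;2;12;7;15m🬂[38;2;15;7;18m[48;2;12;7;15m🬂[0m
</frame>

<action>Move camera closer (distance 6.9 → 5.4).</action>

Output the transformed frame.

<frame>
[38;2;40;13;40m[48;2;36;12;37m🬂[38;2;40;13;40m[48;2;36;12;37m🬂[38;2;40;13;40m[48;2;36;12;37m🬂[38;2;40;13;40m[48;2;36;12;37m🬂[38;2;40;13;40m[48;2;36;12;37m🬂[38;2;40;13;40m[48;2;36;12;37m🬂[38;2;40;13;40m[48;2;36;12;37m🬂[38;2;40;13;40m[48;2;36;12;37m🬂[38;2;40;13;40m[48;2;36;12;37m🬂[38;2;40;13;40m[48;2;36;12;37m🬂[0m
[38;2;33;11;34m[48;2;30;10;31m🬂[38;2;33;11;34m[48;2;30;10;31m🬂[38;2;33;11;34m[48;2;30;10;31m🬂[38;2;33;11;34m[48;2;30;10;31m🬂[38;2;46;46;58m[48;2;27;11;29m🬇[38;2;39;28;46m[48;2;63;63;79m🬎[38;2;33;11;34m[48;2;30;10;31m🬂[38;2;33;11;34m[48;2;30;10;31m🬂[38;2;33;11;34m[48;2;30;10;31m🬂[38;2;33;11;34m[48;2;30;10;31m🬂[0m
[38;2;26;10;28m[48;2;23;9;25m🬎[38;2;26;10;28m[48;2;23;9;25m🬎[38;2;26;10;28m[48;2;23;9;25m🬎[38;2;26;10;28m[48;2;23;9;25m🬎[38;2;25;9;27m[48;2;10;10;12m▌[38;2;51;51;64m[48;2;77;77;96m▌[38;2;26;10;28m[48;2;23;9;25m🬎[38;2;26;10;28m[48;2;23;9;25m🬎[38;2;26;10;28m[48;2;23;9;25m🬎[38;2;26;10;28m[48;2;23;9;25m🬎[0m
[38;2;20;8;22m[48;2;17;8;20m🬎[38;2;20;8;22m[48;2;17;8;20m🬎[38;2;20;8;22m[48;2;17;8;20m🬎[38;2;20;8;22m[48;2;17;8;20m🬎[38;2;18;8;21m[48;2;10;10;12m🬲[38;2;64;64;81m[48;2;17;8;20m🬎[38;2;20;8;22m[48;2;17;8;20m🬎[38;2;20;8;22m[48;2;17;8;20m🬎[38;2;20;8;22m[48;2;17;8;20m🬎[38;2;20;8;22m[48;2;17;8;20m🬎[0m
[38;2;15;7;18m[48;2;12;7;15m🬂[38;2;15;7;18m[48;2;12;7;15m🬂[38;2;15;7;18m[48;2;12;7;15m🬂[38;2;15;7;18m[48;2;12;7;15m🬂[38;2;15;7;18m[48;2;12;7;15m🬂[38;2;15;7;18m[48;2;12;7;15m🬂[38;2;15;7;18m[48;2;12;7;15m🬂[38;2;15;7;18m[48;2;12;7;15m🬂[38;2;15;7;18m[48;2;12;7;15m🬂[38;2;15;7;18m[48;2;12;7;15m🬂[0m
</frame>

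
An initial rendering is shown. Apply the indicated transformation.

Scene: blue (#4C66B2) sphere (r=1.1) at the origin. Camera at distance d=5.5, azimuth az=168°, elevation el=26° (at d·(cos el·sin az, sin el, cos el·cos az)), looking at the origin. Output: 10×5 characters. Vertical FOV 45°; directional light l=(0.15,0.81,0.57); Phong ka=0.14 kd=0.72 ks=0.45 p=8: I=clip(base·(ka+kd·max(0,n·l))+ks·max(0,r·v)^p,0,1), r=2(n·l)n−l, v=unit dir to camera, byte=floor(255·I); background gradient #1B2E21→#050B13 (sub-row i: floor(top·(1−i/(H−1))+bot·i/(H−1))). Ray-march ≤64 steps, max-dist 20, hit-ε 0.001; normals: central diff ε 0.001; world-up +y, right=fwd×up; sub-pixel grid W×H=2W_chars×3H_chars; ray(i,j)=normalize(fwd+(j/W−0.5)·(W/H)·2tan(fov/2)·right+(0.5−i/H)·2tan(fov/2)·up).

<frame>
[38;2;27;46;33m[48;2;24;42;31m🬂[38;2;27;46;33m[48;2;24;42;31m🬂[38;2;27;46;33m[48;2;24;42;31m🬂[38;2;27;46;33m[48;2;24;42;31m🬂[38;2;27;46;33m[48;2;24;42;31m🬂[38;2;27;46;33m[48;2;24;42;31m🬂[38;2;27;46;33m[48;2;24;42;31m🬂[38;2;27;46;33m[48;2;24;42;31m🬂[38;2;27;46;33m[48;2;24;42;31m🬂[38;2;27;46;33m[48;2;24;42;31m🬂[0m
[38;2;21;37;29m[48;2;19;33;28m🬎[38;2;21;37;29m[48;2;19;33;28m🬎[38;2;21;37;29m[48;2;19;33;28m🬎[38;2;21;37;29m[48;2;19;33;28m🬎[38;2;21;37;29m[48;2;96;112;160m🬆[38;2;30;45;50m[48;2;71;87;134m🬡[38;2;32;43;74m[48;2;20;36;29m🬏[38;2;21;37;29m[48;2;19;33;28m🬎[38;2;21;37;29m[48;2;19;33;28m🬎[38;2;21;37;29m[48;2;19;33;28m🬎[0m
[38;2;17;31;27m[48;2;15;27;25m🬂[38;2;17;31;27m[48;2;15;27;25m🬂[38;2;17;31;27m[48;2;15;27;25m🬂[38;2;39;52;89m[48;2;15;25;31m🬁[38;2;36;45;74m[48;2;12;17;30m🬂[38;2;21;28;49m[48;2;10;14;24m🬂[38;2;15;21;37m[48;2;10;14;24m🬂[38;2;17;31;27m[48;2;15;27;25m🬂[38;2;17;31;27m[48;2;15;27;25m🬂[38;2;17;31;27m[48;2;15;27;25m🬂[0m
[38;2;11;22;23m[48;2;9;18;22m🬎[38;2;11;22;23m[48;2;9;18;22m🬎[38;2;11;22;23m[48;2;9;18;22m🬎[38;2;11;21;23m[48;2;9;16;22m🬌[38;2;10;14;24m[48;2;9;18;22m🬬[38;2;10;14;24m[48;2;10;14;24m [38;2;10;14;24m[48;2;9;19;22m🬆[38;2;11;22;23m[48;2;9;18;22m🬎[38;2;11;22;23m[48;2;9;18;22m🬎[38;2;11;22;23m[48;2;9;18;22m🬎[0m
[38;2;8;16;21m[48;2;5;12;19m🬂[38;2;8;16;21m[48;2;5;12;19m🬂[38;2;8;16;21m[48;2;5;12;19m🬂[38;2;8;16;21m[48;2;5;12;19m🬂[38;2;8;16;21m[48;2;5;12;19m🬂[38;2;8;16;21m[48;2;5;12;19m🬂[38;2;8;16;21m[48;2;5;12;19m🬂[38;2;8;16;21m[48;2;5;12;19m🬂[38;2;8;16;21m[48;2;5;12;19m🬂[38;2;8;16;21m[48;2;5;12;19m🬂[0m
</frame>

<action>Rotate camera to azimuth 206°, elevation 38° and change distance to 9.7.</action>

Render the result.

<frame>
[38;2;27;46;33m[48;2;24;42;31m🬂[38;2;27;46;33m[48;2;24;42;31m🬂[38;2;27;46;33m[48;2;24;42;31m🬂[38;2;27;46;33m[48;2;24;42;31m🬂[38;2;27;46;33m[48;2;24;42;31m🬂[38;2;27;46;33m[48;2;24;42;31m🬂[38;2;27;46;33m[48;2;24;42;31m🬂[38;2;27;46;33m[48;2;24;42;31m🬂[38;2;27;46;33m[48;2;24;42;31m🬂[38;2;27;46;33m[48;2;24;42;31m🬂[0m
[38;2;21;37;29m[48;2;19;33;28m🬎[38;2;21;37;29m[48;2;19;33;28m🬎[38;2;21;37;29m[48;2;19;33;28m🬎[38;2;21;37;29m[48;2;19;33;28m🬎[38;2;21;37;29m[48;2;19;33;28m🬎[38;2;21;37;29m[48;2;19;33;28m🬎[38;2;21;37;29m[48;2;19;33;28m🬎[38;2;21;37;29m[48;2;19;33;28m🬎[38;2;21;37;29m[48;2;19;33;28m🬎[38;2;21;37;29m[48;2;19;33;28m🬎[0m
[38;2;17;31;27m[48;2;15;27;25m🬂[38;2;17;31;27m[48;2;15;27;25m🬂[38;2;17;31;27m[48;2;15;27;25m🬂[38;2;17;31;27m[48;2;15;27;25m🬂[38;2;50;66;112m[48;2;15;22;33m🬁[38;2;158;175;224m[48;2;28;36;61m🬀[38;2;30;40;70m[48;2;14;26;25m🬃[38;2;17;31;27m[48;2;15;27;25m🬂[38;2;17;31;27m[48;2;15;27;25m🬂[38;2;17;31;27m[48;2;15;27;25m🬂[0m
[38;2;11;22;23m[48;2;9;18;22m🬎[38;2;11;22;23m[48;2;9;18;22m🬎[38;2;11;22;23m[48;2;9;18;22m🬎[38;2;11;22;23m[48;2;9;18;22m🬎[38;2;11;21;23m[48;2;9;16;22m🬌[38;2;10;14;24m[48;2;10;19;22m🬂[38;2;11;22;23m[48;2;9;18;22m🬎[38;2;11;22;23m[48;2;9;18;22m🬎[38;2;11;22;23m[48;2;9;18;22m🬎[38;2;11;22;23m[48;2;9;18;22m🬎[0m
[38;2;8;16;21m[48;2;5;12;19m🬂[38;2;8;16;21m[48;2;5;12;19m🬂[38;2;8;16;21m[48;2;5;12;19m🬂[38;2;8;16;21m[48;2;5;12;19m🬂[38;2;8;16;21m[48;2;5;12;19m🬂[38;2;8;16;21m[48;2;5;12;19m🬂[38;2;8;16;21m[48;2;5;12;19m🬂[38;2;8;16;21m[48;2;5;12;19m🬂[38;2;8;16;21m[48;2;5;12;19m🬂[38;2;8;16;21m[48;2;5;12;19m🬂[0m
</frame>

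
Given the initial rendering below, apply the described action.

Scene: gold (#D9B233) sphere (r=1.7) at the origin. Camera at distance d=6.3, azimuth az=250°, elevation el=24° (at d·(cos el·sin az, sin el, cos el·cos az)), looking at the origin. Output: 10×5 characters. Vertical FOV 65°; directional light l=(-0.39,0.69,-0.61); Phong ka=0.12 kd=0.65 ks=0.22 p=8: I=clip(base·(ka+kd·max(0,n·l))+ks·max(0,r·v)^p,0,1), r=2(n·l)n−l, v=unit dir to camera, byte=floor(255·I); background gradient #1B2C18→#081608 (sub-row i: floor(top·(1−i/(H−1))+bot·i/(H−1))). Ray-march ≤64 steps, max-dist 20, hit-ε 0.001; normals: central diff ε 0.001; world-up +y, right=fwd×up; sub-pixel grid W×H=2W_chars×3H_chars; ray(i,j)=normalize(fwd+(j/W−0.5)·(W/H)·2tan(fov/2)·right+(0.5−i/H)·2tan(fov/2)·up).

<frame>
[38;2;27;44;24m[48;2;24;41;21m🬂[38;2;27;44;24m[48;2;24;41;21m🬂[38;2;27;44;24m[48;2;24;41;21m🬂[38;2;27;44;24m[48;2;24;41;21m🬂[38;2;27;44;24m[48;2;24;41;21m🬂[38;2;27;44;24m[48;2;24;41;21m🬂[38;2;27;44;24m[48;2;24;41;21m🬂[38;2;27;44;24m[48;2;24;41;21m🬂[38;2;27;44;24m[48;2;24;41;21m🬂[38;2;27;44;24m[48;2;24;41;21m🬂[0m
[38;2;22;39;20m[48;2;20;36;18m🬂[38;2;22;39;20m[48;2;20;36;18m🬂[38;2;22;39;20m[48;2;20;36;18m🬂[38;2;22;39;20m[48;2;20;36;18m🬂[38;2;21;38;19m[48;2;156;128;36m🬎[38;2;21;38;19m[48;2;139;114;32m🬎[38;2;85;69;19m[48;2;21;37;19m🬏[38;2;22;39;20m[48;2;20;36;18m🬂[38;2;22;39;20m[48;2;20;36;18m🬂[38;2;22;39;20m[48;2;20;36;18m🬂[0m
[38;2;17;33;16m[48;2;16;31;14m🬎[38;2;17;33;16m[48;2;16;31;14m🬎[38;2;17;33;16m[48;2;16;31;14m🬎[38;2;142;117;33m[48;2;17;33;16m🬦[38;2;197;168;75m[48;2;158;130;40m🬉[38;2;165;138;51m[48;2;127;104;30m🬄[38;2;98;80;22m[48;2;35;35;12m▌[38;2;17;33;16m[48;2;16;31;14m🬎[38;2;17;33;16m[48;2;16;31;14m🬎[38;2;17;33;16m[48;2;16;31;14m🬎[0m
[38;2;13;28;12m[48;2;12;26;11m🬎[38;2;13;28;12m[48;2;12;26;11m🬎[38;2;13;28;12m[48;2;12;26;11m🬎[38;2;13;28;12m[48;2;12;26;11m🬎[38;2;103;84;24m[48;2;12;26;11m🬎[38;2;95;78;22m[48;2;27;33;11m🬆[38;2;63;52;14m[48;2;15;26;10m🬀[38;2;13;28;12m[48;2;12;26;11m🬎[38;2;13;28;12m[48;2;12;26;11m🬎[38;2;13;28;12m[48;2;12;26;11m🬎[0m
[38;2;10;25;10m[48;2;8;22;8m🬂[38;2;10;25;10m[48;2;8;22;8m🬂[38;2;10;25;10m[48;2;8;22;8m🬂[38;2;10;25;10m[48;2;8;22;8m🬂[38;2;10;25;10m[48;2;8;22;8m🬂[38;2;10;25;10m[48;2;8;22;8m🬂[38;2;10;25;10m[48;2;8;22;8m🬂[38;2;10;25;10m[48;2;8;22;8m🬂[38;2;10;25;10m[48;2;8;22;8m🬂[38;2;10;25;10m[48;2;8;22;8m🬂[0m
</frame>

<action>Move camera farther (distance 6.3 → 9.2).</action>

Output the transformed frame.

<frame>
[38;2;27;44;24m[48;2;24;41;21m🬂[38;2;27;44;24m[48;2;24;41;21m🬂[38;2;27;44;24m[48;2;24;41;21m🬂[38;2;27;44;24m[48;2;24;41;21m🬂[38;2;27;44;24m[48;2;24;41;21m🬂[38;2;27;44;24m[48;2;24;41;21m🬂[38;2;27;44;24m[48;2;24;41;21m🬂[38;2;27;44;24m[48;2;24;41;21m🬂[38;2;27;44;24m[48;2;24;41;21m🬂[38;2;27;44;24m[48;2;24;41;21m🬂[0m
[38;2;22;39;20m[48;2;20;36;18m🬂[38;2;22;39;20m[48;2;20;36;18m🬂[38;2;22;39;20m[48;2;20;36;18m🬂[38;2;22;39;20m[48;2;20;36;18m🬂[38;2;22;39;20m[48;2;20;36;18m🬂[38;2;22;39;20m[48;2;20;36;18m🬂[38;2;22;39;20m[48;2;20;36;18m🬂[38;2;22;39;20m[48;2;20;36;18m🬂[38;2;22;39;20m[48;2;20;36;18m🬂[38;2;22;39;20m[48;2;20;36;18m🬂[0m
[38;2;17;33;16m[48;2;16;31;14m🬎[38;2;17;33;16m[48;2;16;31;14m🬎[38;2;17;33;16m[48;2;16;31;14m🬎[38;2;17;33;16m[48;2;16;31;14m🬎[38;2;18;34;17m[48;2;153;127;40m🬀[38;2;161;134;46m[48;2;112;91;26m🬄[38;2;44;36;10m[48;2;19;30;14m🬃[38;2;17;33;16m[48;2;16;31;14m🬎[38;2;17;33;16m[48;2;16;31;14m🬎[38;2;17;33;16m[48;2;16;31;14m🬎[0m
[38;2;13;28;12m[48;2;12;26;11m🬎[38;2;13;28;12m[48;2;12;26;11m🬎[38;2;13;28;12m[48;2;12;26;11m🬎[38;2;13;28;12m[48;2;12;26;11m🬎[38;2;95;78;22m[48;2;12;27;11m🬁[38;2;85;70;20m[48;2;19;29;11m🬀[38;2;13;28;12m[48;2;12;26;11m🬎[38;2;13;28;12m[48;2;12;26;11m🬎[38;2;13;28;12m[48;2;12;26;11m🬎[38;2;13;28;12m[48;2;12;26;11m🬎[0m
[38;2;10;25;10m[48;2;8;22;8m🬂[38;2;10;25;10m[48;2;8;22;8m🬂[38;2;10;25;10m[48;2;8;22;8m🬂[38;2;10;25;10m[48;2;8;22;8m🬂[38;2;10;25;10m[48;2;8;22;8m🬂[38;2;10;25;10m[48;2;8;22;8m🬂[38;2;10;25;10m[48;2;8;22;8m🬂[38;2;10;25;10m[48;2;8;22;8m🬂[38;2;10;25;10m[48;2;8;22;8m🬂[38;2;10;25;10m[48;2;8;22;8m🬂[0m
</frame>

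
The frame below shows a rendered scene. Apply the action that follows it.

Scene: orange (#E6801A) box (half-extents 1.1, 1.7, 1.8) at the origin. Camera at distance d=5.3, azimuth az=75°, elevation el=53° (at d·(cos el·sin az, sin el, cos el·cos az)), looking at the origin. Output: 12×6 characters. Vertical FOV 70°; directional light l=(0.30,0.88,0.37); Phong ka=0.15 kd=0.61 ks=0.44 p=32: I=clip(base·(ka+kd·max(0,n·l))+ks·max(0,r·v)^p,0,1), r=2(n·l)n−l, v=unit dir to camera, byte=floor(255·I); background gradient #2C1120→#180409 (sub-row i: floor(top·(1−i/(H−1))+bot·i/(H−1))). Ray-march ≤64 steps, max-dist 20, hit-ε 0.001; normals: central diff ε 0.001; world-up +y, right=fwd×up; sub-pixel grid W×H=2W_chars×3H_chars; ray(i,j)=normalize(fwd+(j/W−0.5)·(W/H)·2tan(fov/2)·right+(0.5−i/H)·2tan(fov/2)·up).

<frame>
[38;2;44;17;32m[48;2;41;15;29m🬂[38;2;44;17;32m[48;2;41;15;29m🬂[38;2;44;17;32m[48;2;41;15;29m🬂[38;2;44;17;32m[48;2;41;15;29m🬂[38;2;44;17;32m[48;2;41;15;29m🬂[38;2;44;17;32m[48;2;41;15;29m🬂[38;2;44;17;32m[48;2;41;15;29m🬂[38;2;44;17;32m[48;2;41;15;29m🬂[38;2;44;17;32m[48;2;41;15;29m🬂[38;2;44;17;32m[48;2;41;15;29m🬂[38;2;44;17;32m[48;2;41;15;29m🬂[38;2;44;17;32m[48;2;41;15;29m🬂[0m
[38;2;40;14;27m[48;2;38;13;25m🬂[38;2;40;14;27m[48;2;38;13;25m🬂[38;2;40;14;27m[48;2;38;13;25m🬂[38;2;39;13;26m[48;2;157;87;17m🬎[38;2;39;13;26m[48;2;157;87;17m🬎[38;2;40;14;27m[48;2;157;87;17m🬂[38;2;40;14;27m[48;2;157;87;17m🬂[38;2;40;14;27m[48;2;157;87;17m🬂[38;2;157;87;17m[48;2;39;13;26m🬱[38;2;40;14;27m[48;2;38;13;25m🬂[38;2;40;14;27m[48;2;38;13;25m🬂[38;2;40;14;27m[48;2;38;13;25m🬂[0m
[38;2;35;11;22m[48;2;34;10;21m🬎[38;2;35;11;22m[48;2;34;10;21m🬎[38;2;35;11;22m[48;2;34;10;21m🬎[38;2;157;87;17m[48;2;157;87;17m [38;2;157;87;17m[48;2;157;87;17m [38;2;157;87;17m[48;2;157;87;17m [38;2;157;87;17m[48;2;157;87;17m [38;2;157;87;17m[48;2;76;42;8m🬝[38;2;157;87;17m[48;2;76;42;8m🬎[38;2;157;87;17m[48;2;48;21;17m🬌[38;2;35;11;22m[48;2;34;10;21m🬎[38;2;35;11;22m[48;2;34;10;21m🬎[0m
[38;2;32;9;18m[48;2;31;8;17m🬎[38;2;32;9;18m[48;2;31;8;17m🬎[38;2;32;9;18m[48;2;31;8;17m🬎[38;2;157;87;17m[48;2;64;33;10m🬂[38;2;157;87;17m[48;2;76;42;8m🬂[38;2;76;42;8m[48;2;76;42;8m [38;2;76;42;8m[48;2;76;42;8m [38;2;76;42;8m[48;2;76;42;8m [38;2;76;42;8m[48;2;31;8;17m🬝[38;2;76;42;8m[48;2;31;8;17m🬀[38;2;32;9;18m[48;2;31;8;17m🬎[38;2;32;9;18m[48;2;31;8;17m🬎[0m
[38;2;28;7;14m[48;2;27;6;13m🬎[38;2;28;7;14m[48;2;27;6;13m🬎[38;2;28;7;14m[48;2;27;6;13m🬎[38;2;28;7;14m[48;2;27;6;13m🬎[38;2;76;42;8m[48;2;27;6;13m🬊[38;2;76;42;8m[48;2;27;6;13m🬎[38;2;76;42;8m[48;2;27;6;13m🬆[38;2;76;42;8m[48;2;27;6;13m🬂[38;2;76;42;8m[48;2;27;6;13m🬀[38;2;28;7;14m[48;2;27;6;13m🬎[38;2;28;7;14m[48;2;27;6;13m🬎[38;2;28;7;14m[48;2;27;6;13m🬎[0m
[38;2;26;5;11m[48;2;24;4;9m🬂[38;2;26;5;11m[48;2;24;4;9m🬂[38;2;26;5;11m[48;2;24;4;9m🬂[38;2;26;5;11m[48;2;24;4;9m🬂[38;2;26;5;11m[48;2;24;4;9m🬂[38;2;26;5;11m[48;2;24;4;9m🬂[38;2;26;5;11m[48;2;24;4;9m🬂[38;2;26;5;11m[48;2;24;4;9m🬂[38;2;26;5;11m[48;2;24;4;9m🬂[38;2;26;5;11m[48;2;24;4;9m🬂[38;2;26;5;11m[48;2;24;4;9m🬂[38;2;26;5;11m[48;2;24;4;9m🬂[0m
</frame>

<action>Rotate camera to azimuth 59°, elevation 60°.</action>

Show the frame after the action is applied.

<frame>
[38;2;44;17;32m[48;2;41;15;29m🬂[38;2;44;17;32m[48;2;41;15;29m🬂[38;2;44;17;32m[48;2;41;15;29m🬂[38;2;44;17;32m[48;2;41;15;29m🬂[38;2;44;17;32m[48;2;41;15;29m🬂[38;2;44;17;32m[48;2;41;15;29m🬂[38;2;44;17;32m[48;2;41;15;29m🬂[38;2;44;17;32m[48;2;41;15;29m🬂[38;2;44;17;32m[48;2;41;15;29m🬂[38;2;44;17;32m[48;2;41;15;29m🬂[38;2;44;17;32m[48;2;41;15;29m🬂[38;2;44;17;32m[48;2;41;15;29m🬂[0m
[38;2;40;14;27m[48;2;38;13;25m🬂[38;2;40;14;27m[48;2;38;13;25m🬂[38;2;40;14;27m[48;2;38;13;25m🬂[38;2;40;14;27m[48;2;38;13;25m🬂[38;2;39;13;26m[48;2;157;87;17m🬎[38;2;39;13;26m[48;2;157;87;17m🬆[38;2;40;14;27m[48;2;157;87;17m🬀[38;2;157;87;17m[48;2;157;87;17m [38;2;157;87;17m[48;2;39;13;26m🬱[38;2;40;14;27m[48;2;38;13;25m🬂[38;2;40;14;27m[48;2;38;13;25m🬂[38;2;40;14;27m[48;2;38;13;25m🬂[0m
[38;2;35;11;22m[48;2;34;10;21m🬎[38;2;35;11;22m[48;2;34;10;21m🬎[38;2;35;11;22m[48;2;34;10;21m🬎[38;2;157;87;17m[48;2;157;87;17m [38;2;157;87;17m[48;2;157;87;17m [38;2;157;87;17m[48;2;157;87;17m [38;2;157;87;17m[48;2;157;87;17m [38;2;157;87;17m[48;2;157;87;17m [38;2;157;87;17m[48;2;76;42;8m🬎[38;2;157;87;17m[48;2;43;17;19m🬀[38;2;35;11;22m[48;2;34;10;21m🬎[38;2;35;11;22m[48;2;34;10;21m🬎[0m
[38;2;32;9;18m[48;2;31;8;17m🬎[38;2;32;9;18m[48;2;31;8;17m🬎[38;2;32;9;18m[48;2;31;8;17m🬎[38;2;157;87;17m[48;2;31;8;17m🬉[38;2;157;87;17m[48;2;157;87;17m [38;2;157;87;17m[48;2;76;42;8m🬝[38;2;157;87;17m[48;2;76;42;8m🬆[38;2;76;42;8m[48;2;76;42;8m [38;2;76;42;8m[48;2;31;8;17m🬆[38;2;32;9;18m[48;2;31;8;17m🬎[38;2;32;9;18m[48;2;31;8;17m🬎[38;2;32;9;18m[48;2;31;8;17m🬎[0m
[38;2;28;7;14m[48;2;27;6;13m🬎[38;2;28;7;14m[48;2;27;6;13m🬎[38;2;28;7;14m[48;2;27;6;13m🬎[38;2;28;7;14m[48;2;27;6;13m🬎[38;2;157;87;17m[48;2;46;20;11m🬀[38;2;76;42;8m[48;2;27;6;13m🬝[38;2;76;42;8m[48;2;27;6;13m🬆[38;2;28;7;14m[48;2;27;6;13m🬎[38;2;28;7;14m[48;2;27;6;13m🬎[38;2;28;7;14m[48;2;27;6;13m🬎[38;2;28;7;14m[48;2;27;6;13m🬎[38;2;28;7;14m[48;2;27;6;13m🬎[0m
[38;2;26;5;11m[48;2;24;4;9m🬂[38;2;26;5;11m[48;2;24;4;9m🬂[38;2;26;5;11m[48;2;24;4;9m🬂[38;2;26;5;11m[48;2;24;4;9m🬂[38;2;26;5;11m[48;2;24;4;9m🬂[38;2;26;5;11m[48;2;24;4;9m🬂[38;2;26;5;11m[48;2;24;4;9m🬂[38;2;26;5;11m[48;2;24;4;9m🬂[38;2;26;5;11m[48;2;24;4;9m🬂[38;2;26;5;11m[48;2;24;4;9m🬂[38;2;26;5;11m[48;2;24;4;9m🬂[38;2;26;5;11m[48;2;24;4;9m🬂[0m
</frame>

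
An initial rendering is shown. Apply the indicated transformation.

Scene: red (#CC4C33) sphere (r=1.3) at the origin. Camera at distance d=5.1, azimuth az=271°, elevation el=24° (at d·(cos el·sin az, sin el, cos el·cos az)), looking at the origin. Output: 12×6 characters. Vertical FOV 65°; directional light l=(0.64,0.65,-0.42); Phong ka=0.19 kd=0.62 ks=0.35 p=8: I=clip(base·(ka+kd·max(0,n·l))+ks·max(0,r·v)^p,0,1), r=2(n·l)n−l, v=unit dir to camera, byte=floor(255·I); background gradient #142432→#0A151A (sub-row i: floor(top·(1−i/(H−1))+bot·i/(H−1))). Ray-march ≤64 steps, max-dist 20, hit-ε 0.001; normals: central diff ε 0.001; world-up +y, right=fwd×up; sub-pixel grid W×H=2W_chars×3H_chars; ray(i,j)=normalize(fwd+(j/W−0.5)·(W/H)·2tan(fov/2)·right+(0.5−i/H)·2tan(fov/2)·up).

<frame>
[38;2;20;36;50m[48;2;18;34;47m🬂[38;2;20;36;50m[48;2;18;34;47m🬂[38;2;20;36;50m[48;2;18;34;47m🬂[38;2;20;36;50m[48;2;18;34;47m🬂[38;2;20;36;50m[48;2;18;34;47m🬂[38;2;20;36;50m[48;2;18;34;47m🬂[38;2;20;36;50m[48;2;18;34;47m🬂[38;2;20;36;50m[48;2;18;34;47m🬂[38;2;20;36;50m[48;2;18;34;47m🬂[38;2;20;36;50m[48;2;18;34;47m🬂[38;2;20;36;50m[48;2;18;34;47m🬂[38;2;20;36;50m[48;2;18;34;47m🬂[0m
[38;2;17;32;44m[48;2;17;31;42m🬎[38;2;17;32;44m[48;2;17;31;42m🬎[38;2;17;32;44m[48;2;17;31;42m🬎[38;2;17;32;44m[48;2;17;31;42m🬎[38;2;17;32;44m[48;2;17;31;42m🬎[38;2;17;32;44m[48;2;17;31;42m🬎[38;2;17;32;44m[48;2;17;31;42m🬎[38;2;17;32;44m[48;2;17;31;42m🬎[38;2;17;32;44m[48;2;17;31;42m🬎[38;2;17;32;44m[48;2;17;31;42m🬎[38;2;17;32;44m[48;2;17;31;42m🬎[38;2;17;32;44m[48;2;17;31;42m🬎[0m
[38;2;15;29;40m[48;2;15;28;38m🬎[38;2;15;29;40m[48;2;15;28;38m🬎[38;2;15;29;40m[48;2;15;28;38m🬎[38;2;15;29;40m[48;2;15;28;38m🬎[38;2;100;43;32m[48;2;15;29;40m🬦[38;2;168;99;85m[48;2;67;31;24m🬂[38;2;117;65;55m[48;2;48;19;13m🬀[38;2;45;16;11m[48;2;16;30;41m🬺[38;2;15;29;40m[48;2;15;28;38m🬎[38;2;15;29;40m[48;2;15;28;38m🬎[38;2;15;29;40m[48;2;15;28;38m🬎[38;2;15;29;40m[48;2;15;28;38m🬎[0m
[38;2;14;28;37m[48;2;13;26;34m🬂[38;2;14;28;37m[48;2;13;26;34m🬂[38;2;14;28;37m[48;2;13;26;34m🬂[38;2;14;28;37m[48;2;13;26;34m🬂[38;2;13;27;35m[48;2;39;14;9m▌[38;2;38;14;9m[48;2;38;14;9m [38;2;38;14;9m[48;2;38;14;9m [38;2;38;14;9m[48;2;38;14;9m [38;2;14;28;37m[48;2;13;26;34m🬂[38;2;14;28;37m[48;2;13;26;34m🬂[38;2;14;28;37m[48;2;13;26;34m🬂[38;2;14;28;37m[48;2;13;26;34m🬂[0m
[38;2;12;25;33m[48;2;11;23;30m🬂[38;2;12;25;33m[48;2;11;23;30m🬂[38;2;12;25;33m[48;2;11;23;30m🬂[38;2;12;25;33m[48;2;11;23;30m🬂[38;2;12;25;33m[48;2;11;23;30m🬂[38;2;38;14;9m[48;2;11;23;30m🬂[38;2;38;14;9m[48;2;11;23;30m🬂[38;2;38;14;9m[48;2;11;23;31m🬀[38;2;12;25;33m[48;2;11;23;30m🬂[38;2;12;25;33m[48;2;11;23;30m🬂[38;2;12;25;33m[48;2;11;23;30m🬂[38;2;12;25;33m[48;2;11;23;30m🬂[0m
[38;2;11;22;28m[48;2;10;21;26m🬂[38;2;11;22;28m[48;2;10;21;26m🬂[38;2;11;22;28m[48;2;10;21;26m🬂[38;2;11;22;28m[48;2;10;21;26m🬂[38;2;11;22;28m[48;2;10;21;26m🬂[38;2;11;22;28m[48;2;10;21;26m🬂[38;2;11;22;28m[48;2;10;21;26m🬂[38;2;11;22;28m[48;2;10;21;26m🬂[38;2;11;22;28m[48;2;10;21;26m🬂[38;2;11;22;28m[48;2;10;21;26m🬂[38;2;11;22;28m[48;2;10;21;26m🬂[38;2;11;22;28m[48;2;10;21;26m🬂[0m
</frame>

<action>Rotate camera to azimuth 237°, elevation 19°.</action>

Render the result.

<frame>
[38;2;20;36;50m[48;2;18;34;47m🬂[38;2;20;36;50m[48;2;18;34;47m🬂[38;2;20;36;50m[48;2;18;34;47m🬂[38;2;20;36;50m[48;2;18;34;47m🬂[38;2;20;36;50m[48;2;18;34;47m🬂[38;2;20;36;50m[48;2;18;34;47m🬂[38;2;20;36;50m[48;2;18;34;47m🬂[38;2;20;36;50m[48;2;18;34;47m🬂[38;2;20;36;50m[48;2;18;34;47m🬂[38;2;20;36;50m[48;2;18;34;47m🬂[38;2;20;36;50m[48;2;18;34;47m🬂[38;2;20;36;50m[48;2;18;34;47m🬂[0m
[38;2;17;32;44m[48;2;17;31;42m🬎[38;2;17;32;44m[48;2;17;31;42m🬎[38;2;17;32;44m[48;2;17;31;42m🬎[38;2;17;32;44m[48;2;17;31;42m🬎[38;2;17;32;44m[48;2;17;31;42m🬎[38;2;17;32;44m[48;2;17;31;42m🬎[38;2;17;32;44m[48;2;17;31;42m🬎[38;2;17;32;44m[48;2;17;31;42m🬎[38;2;17;32;44m[48;2;17;31;42m🬎[38;2;17;32;44m[48;2;17;31;42m🬎[38;2;17;32;44m[48;2;17;31;42m🬎[38;2;17;32;44m[48;2;17;31;42m🬎[0m
[38;2;15;29;40m[48;2;15;28;38m🬎[38;2;15;29;40m[48;2;15;28;38m🬎[38;2;15;29;40m[48;2;15;28;38m🬎[38;2;15;29;40m[48;2;15;28;38m🬎[38;2;15;29;40m[48;2;147;66;51m🬕[38;2;174;103;90m[48;2;109;48;36m🬅[38;2;80;31;21m[48;2;44;16;10m🬆[38;2;41;15;10m[48;2;16;30;41m🬺[38;2;15;29;40m[48;2;15;28;38m🬎[38;2;15;29;40m[48;2;15;28;38m🬎[38;2;15;29;40m[48;2;15;28;38m🬎[38;2;15;29;40m[48;2;15;28;38m🬎[0m
[38;2;14;28;37m[48;2;13;26;34m🬂[38;2;14;28;37m[48;2;13;26;34m🬂[38;2;14;28;37m[48;2;13;26;34m🬂[38;2;14;28;37m[48;2;13;26;34m🬂[38;2;84;32;23m[48;2;23;25;29m🬉[38;2;68;25;17m[48;2;41;15;10m🬀[38;2;38;14;9m[48;2;38;14;9m [38;2;38;14;9m[48;2;38;14;9m [38;2;14;28;37m[48;2;13;26;34m🬂[38;2;14;28;37m[48;2;13;26;34m🬂[38;2;14;28;37m[48;2;13;26;34m🬂[38;2;14;28;37m[48;2;13;26;34m🬂[0m
[38;2;12;25;33m[48;2;11;23;30m🬂[38;2;12;25;33m[48;2;11;23;30m🬂[38;2;12;25;33m[48;2;11;23;30m🬂[38;2;12;25;33m[48;2;11;23;30m🬂[38;2;12;25;33m[48;2;11;23;30m🬂[38;2;38;14;9m[48;2;11;23;30m🬂[38;2;38;14;9m[48;2;11;23;30m🬂[38;2;38;14;9m[48;2;11;23;31m🬀[38;2;12;25;33m[48;2;11;23;30m🬂[38;2;12;25;33m[48;2;11;23;30m🬂[38;2;12;25;33m[48;2;11;23;30m🬂[38;2;12;25;33m[48;2;11;23;30m🬂[0m
[38;2;11;22;28m[48;2;10;21;26m🬂[38;2;11;22;28m[48;2;10;21;26m🬂[38;2;11;22;28m[48;2;10;21;26m🬂[38;2;11;22;28m[48;2;10;21;26m🬂[38;2;11;22;28m[48;2;10;21;26m🬂[38;2;11;22;28m[48;2;10;21;26m🬂[38;2;11;22;28m[48;2;10;21;26m🬂[38;2;11;22;28m[48;2;10;21;26m🬂[38;2;11;22;28m[48;2;10;21;26m🬂[38;2;11;22;28m[48;2;10;21;26m🬂[38;2;11;22;28m[48;2;10;21;26m🬂[38;2;11;22;28m[48;2;10;21;26m🬂[0m
</frame>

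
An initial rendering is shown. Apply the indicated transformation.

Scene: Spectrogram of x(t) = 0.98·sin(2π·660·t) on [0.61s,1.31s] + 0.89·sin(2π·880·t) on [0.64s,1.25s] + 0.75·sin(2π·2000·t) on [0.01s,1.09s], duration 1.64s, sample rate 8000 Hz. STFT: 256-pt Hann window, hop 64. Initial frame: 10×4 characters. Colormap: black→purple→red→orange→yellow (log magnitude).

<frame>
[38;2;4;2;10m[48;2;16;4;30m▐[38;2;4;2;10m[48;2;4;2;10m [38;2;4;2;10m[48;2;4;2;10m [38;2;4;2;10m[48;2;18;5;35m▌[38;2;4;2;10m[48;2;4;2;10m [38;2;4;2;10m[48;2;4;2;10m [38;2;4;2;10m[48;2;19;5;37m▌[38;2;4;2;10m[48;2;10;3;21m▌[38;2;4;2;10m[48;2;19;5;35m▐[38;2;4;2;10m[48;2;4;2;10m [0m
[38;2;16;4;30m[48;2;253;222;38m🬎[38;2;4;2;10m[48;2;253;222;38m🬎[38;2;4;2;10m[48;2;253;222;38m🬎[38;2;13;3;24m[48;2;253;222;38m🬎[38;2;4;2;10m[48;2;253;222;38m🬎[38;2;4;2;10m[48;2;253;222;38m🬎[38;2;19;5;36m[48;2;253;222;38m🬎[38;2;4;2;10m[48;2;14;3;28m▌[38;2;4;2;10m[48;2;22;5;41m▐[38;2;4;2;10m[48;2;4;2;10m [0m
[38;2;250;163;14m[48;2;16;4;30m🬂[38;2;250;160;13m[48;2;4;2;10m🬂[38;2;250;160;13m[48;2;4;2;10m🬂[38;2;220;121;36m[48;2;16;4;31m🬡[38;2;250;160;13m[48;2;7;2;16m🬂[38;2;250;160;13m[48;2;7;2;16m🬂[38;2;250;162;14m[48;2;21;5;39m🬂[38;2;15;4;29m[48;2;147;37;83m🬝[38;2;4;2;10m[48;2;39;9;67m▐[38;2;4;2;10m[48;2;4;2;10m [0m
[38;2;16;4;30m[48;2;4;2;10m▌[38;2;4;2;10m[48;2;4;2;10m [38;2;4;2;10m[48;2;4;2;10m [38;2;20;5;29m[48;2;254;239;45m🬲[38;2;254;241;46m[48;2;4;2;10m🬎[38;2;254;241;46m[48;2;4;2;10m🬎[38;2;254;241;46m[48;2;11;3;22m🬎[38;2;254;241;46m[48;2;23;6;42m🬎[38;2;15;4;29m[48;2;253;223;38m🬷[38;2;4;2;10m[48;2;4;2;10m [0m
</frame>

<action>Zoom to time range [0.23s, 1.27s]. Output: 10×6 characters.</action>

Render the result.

<frame>
[38;2;4;2;10m[48;2;4;2;10m [38;2;4;2;10m[48;2;4;2;10m [38;2;4;2;10m[48;2;4;2;10m [38;2;4;2;10m[48;2;18;4;33m▌[38;2;4;2;10m[48;2;14;4;27m▐[38;2;4;2;10m[48;2;4;2;10m [38;2;4;2;10m[48;2;4;2;10m [38;2;4;2;10m[48;2;4;2;10m [38;2;6;2;14m[48;2;17;4;32m▐[38;2;4;2;10m[48;2;9;3;19m▌[0m
[38;2;4;2;10m[48;2;4;2;10m [38;2;4;2;10m[48;2;4;2;10m [38;2;4;2;10m[48;2;4;2;10m [38;2;4;2;10m[48;2;19;5;36m▌[38;2;4;2;10m[48;2;15;4;29m▐[38;2;4;2;10m[48;2;4;2;10m [38;2;4;2;10m[48;2;4;2;10m [38;2;4;2;10m[48;2;4;2;10m [38;2;7;2;16m[48;2;22;5;41m▐[38;2;4;2;10m[48;2;10;3;21m▌[0m
[38;2;4;2;10m[48;2;253;222;38m🬎[38;2;4;2;10m[48;2;253;222;38m🬎[38;2;4;2;10m[48;2;253;222;38m🬎[38;2;13;3;25m[48;2;253;222;38m🬎[38;2;10;3;21m[48;2;253;222;38m🬎[38;2;4;2;10m[48;2;253;222;38m🬎[38;2;4;2;10m[48;2;253;222;38m🬎[38;2;4;2;10m[48;2;253;222;38m🬎[38;2;26;6;48m[48;2;253;222;38m🬬[38;2;4;2;10m[48;2;14;3;27m▌[0m
[38;2;250;160;13m[48;2;4;2;10m🬂[38;2;250;160;13m[48;2;4;2;10m🬂[38;2;250;160;13m[48;2;4;2;10m🬂[38;2;250;160;13m[48;2;20;5;38m🬂[38;2;250;160;13m[48;2;16;4;31m🬂[38;2;250;160;13m[48;2;4;2;10m🬂[38;2;250;160;13m[48;2;4;2;10m🬂[38;2;250;160;13m[48;2;4;2;10m🬂[38;2;250;163;14m[48;2;26;6;47m🬀[38;2;4;2;10m[48;2;25;6;45m▌[0m
[38;2;4;2;10m[48;2;4;2;10m [38;2;4;2;10m[48;2;4;2;10m [38;2;4;2;10m[48;2;4;2;10m [38;2;21;6;29m[48;2;248;172;24m🬕[38;2;26;6;47m[48;2;253;215;35m🬂[38;2;5;2;11m[48;2;253;215;35m🬂[38;2;5;2;11m[48;2;253;215;35m🬂[38;2;5;2;11m[48;2;253;215;35m🬂[38;2;17;4;32m[48;2;253;215;35m🬂[38;2;28;6;49m[48;2;253;215;35m🬂[0m
[38;2;4;2;10m[48;2;4;2;10m [38;2;4;2;10m[48;2;4;2;10m [38;2;4;2;10m[48;2;4;2;10m [38;2;31;8;40m[48;2;255;250;50m🬺[38;2;254;247;48m[48;2;16;4;30m🬂[38;2;254;246;48m[48;2;4;2;10m🬂[38;2;254;246;48m[48;2;4;2;10m🬂[38;2;254;246;48m[48;2;4;2;10m🬂[38;2;254;246;48m[48;2;11;3;22m🬂[38;2;254;246;48m[48;2;22;5;41m🬂[0m
</frame>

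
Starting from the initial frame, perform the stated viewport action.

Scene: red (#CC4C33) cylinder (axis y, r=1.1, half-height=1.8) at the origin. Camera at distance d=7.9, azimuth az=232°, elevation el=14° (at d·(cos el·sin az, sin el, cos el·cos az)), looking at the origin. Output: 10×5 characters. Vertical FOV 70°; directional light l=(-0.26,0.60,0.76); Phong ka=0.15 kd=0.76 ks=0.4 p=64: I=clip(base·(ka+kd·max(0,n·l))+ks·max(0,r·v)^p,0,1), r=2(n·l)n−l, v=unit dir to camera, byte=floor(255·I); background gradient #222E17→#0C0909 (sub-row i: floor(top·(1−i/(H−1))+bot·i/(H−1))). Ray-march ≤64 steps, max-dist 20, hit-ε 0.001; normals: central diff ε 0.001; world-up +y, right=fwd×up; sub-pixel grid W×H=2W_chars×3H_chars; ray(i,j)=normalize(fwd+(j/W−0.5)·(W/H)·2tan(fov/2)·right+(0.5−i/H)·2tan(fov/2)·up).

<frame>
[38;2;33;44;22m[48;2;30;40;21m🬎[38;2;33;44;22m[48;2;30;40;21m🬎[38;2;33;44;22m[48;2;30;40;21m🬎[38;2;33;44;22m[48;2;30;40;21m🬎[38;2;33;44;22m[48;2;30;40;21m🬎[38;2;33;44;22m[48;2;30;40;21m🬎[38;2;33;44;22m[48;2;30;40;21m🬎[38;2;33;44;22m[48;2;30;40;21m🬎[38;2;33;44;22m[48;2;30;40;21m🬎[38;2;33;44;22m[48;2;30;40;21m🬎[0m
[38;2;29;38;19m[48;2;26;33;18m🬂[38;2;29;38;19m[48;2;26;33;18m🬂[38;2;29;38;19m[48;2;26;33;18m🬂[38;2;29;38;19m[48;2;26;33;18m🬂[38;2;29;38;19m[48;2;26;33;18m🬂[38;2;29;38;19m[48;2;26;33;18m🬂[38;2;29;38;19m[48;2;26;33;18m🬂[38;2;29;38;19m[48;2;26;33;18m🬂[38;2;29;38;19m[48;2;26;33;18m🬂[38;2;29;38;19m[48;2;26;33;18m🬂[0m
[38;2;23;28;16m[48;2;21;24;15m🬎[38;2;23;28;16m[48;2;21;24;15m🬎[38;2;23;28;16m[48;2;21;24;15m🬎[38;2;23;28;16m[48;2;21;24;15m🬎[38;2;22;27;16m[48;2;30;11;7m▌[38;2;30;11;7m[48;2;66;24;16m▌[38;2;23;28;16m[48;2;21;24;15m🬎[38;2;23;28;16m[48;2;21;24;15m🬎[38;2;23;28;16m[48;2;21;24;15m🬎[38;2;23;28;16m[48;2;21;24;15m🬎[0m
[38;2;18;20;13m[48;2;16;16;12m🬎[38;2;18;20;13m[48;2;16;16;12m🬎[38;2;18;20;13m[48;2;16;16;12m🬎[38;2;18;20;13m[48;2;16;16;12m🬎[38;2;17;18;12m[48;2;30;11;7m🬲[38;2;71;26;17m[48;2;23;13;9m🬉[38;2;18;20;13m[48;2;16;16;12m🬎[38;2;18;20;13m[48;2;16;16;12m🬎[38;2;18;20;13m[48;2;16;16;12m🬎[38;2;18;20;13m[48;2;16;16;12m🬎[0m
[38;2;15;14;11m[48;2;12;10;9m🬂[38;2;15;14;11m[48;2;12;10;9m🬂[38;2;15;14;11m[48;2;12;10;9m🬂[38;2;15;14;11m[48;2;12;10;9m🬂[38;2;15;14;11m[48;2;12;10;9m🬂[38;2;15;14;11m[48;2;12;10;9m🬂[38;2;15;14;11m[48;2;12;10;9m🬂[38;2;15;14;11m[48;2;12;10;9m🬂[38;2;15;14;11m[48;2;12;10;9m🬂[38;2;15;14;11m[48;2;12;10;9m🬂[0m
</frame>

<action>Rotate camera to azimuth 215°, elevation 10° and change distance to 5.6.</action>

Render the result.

<frame>
[38;2;33;44;22m[48;2;30;40;21m🬎[38;2;33;44;22m[48;2;30;40;21m🬎[38;2;33;44;22m[48;2;30;40;21m🬎[38;2;33;44;22m[48;2;30;40;21m🬎[38;2;33;44;22m[48;2;30;40;21m🬎[38;2;33;44;22m[48;2;30;40;21m🬎[38;2;33;44;22m[48;2;30;40;21m🬎[38;2;33;44;22m[48;2;30;40;21m🬎[38;2;33;44;22m[48;2;30;40;21m🬎[38;2;33;44;22m[48;2;30;40;21m🬎[0m
[38;2;29;38;19m[48;2;26;33;18m🬂[38;2;29;38;19m[48;2;26;33;18m🬂[38;2;29;38;19m[48;2;26;33;18m🬂[38;2;29;38;19m[48;2;26;33;18m🬂[38;2;29;38;19m[48;2;30;11;7m🬂[38;2;29;38;19m[48;2;30;11;7m🬂[38;2;65;24;16m[48;2;27;35;18m🬓[38;2;29;38;19m[48;2;26;33;18m🬂[38;2;29;38;19m[48;2;26;33;18m🬂[38;2;29;38;19m[48;2;26;33;18m🬂[0m
[38;2;23;28;16m[48;2;21;24;15m🬎[38;2;23;28;16m[48;2;21;24;15m🬎[38;2;23;28;16m[48;2;21;24;15m🬎[38;2;23;28;16m[48;2;21;24;15m🬎[38;2;30;11;7m[48;2;30;11;7m [38;2;30;11;7m[48;2;30;11;7m [38;2;75;27;18m[48;2;22;27;16m▌[38;2;23;28;16m[48;2;21;24;15m🬎[38;2;23;28;16m[48;2;21;24;15m🬎[38;2;23;28;16m[48;2;21;24;15m🬎[0m
[38;2;18;20;13m[48;2;16;16;12m🬎[38;2;18;20;13m[48;2;16;16;12m🬎[38;2;18;20;13m[48;2;16;16;12m🬎[38;2;18;20;13m[48;2;16;16;12m🬎[38;2;30;11;7m[48;2;30;11;7m [38;2;30;11;7m[48;2;30;11;7m [38;2;91;33;22m[48;2;17;19;13m▌[38;2;18;20;13m[48;2;16;16;12m🬎[38;2;18;20;13m[48;2;16;16;12m🬎[38;2;18;20;13m[48;2;16;16;12m🬎[0m
[38;2;15;14;11m[48;2;12;10;9m🬂[38;2;15;14;11m[48;2;12;10;9m🬂[38;2;15;14;11m[48;2;12;10;9m🬂[38;2;15;14;11m[48;2;12;10;9m🬂[38;2;15;14;11m[48;2;12;10;9m🬂[38;2;15;14;11m[48;2;12;10;9m🬂[38;2;15;14;11m[48;2;12;10;9m🬂[38;2;15;14;11m[48;2;12;10;9m🬂[38;2;15;14;11m[48;2;12;10;9m🬂[38;2;15;14;11m[48;2;12;10;9m🬂[0m
</frame>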